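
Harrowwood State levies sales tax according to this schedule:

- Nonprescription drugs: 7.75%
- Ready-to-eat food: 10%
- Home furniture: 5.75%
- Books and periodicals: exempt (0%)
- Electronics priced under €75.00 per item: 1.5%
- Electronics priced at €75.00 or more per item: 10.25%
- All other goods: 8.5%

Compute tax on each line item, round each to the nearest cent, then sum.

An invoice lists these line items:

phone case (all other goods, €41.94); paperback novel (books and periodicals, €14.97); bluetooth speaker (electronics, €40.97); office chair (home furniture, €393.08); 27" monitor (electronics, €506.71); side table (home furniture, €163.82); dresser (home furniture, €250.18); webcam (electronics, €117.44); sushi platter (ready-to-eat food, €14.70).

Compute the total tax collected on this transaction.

Phone case €41.94: all other goods → 8.5% → €3.56
Paperback novel €14.97: books and periodicals → 0% → €0.00
Bluetooth speaker €40.97: electronics, under €75.00 → 1.5% → €0.61
Office chair €393.08: home furniture → 5.75% → €22.60
27" monitor €506.71: electronics, €75.00 or more → 10.25% → €51.94
Side table €163.82: home furniture → 5.75% → €9.42
Dresser €250.18: home furniture → 5.75% → €14.39
Webcam €117.44: electronics, €75.00 or more → 10.25% → €12.04
Sushi platter €14.70: ready-to-eat food → 10% → €1.47
Total tax = €3.56 + €0.61 + €22.60 + €51.94 + €9.42 + €14.39 + €12.04 + €1.47 = €116.03

€116.03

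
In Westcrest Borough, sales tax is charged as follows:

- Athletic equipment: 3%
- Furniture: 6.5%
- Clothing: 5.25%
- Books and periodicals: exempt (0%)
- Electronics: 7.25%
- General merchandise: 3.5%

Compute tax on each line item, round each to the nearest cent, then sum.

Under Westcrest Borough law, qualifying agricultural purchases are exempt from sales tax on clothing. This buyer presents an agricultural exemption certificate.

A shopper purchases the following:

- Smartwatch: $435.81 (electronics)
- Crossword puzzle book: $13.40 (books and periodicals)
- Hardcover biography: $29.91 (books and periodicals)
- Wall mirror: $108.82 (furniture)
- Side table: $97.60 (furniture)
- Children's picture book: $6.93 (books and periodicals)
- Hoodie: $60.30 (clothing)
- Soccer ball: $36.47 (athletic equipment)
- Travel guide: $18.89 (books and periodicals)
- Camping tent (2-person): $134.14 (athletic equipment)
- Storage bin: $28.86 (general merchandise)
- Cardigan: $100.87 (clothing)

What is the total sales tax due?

Smartwatch $435.81: electronics → 7.25% → $31.60
Crossword puzzle book $13.40: books and periodicals → 0% → $0.00
Hardcover biography $29.91: books and periodicals → 0% → $0.00
Wall mirror $108.82: furniture → 6.5% → $7.07
Side table $97.60: furniture → 6.5% → $6.34
Children's picture book $6.93: books and periodicals → 0% → $0.00
Hoodie $60.30: clothing, buyer-exempt → 0% → $0.00
Soccer ball $36.47: athletic equipment → 3% → $1.09
Travel guide $18.89: books and periodicals → 0% → $0.00
Camping tent (2-person) $134.14: athletic equipment → 3% → $4.02
Storage bin $28.86: general merchandise → 3.5% → $1.01
Cardigan $100.87: clothing, buyer-exempt → 0% → $0.00
Total tax = $31.60 + $7.07 + $6.34 + $1.09 + $4.02 + $1.01 = $51.13

$51.13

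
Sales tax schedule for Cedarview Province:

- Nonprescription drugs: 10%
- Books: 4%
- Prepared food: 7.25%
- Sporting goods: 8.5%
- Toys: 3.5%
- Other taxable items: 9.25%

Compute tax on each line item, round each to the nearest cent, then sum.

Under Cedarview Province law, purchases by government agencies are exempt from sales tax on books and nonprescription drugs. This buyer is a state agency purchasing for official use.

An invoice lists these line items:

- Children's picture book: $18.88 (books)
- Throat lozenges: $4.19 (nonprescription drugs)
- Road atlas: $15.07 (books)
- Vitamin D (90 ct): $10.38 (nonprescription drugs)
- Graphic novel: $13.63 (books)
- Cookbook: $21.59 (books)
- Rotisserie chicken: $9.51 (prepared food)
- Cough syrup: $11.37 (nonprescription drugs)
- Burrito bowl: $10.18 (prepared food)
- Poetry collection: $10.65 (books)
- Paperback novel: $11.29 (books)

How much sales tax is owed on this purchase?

$1.43

Children's picture book $18.88: books, buyer-exempt → 0% → $0.00
Throat lozenges $4.19: nonprescription drugs, buyer-exempt → 0% → $0.00
Road atlas $15.07: books, buyer-exempt → 0% → $0.00
Vitamin D (90 ct) $10.38: nonprescription drugs, buyer-exempt → 0% → $0.00
Graphic novel $13.63: books, buyer-exempt → 0% → $0.00
Cookbook $21.59: books, buyer-exempt → 0% → $0.00
Rotisserie chicken $9.51: prepared food → 7.25% → $0.69
Cough syrup $11.37: nonprescription drugs, buyer-exempt → 0% → $0.00
Burrito bowl $10.18: prepared food → 7.25% → $0.74
Poetry collection $10.65: books, buyer-exempt → 0% → $0.00
Paperback novel $11.29: books, buyer-exempt → 0% → $0.00
Total tax = $0.69 + $0.74 = $1.43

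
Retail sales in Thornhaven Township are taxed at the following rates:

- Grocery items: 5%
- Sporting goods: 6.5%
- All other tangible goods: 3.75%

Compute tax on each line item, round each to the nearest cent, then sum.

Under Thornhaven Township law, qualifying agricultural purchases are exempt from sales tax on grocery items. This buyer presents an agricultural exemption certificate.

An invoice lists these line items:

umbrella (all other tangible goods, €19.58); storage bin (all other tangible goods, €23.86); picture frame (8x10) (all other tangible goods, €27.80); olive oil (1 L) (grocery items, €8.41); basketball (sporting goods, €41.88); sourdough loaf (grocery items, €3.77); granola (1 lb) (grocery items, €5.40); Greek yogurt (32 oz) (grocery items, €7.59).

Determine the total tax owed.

Umbrella €19.58: all other tangible goods → 3.75% → €0.73
Storage bin €23.86: all other tangible goods → 3.75% → €0.89
Picture frame (8x10) €27.80: all other tangible goods → 3.75% → €1.04
Olive oil (1 L) €8.41: grocery items, buyer-exempt → 0% → €0.00
Basketball €41.88: sporting goods → 6.5% → €2.72
Sourdough loaf €3.77: grocery items, buyer-exempt → 0% → €0.00
Granola (1 lb) €5.40: grocery items, buyer-exempt → 0% → €0.00
Greek yogurt (32 oz) €7.59: grocery items, buyer-exempt → 0% → €0.00
Total tax = €0.73 + €0.89 + €1.04 + €2.72 = €5.38

€5.38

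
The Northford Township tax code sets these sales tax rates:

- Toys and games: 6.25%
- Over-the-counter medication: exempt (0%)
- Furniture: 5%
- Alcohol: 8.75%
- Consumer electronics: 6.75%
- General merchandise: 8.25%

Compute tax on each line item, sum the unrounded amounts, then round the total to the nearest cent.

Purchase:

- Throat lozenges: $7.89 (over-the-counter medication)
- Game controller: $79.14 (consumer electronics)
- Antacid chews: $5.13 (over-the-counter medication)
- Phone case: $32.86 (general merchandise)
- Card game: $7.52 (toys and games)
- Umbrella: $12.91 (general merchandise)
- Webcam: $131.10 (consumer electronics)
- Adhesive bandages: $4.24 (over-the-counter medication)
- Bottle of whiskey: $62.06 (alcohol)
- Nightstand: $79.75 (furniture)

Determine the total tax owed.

Throat lozenges $7.89: over-the-counter medication → 0% → $0.00
Game controller $79.14: consumer electronics → 6.75% → $5.34195
Antacid chews $5.13: over-the-counter medication → 0% → $0.00
Phone case $32.86: general merchandise → 8.25% → $2.71095
Card game $7.52: toys and games → 6.25% → $0.47
Umbrella $12.91: general merchandise → 8.25% → $1.065075
Webcam $131.10: consumer electronics → 6.75% → $8.84925
Adhesive bandages $4.24: over-the-counter medication → 0% → $0.00
Bottle of whiskey $62.06: alcohol → 8.75% → $5.43025
Nightstand $79.75: furniture → 5% → $3.9875
Unrounded tax sum = $27.854975 → $27.85

$27.85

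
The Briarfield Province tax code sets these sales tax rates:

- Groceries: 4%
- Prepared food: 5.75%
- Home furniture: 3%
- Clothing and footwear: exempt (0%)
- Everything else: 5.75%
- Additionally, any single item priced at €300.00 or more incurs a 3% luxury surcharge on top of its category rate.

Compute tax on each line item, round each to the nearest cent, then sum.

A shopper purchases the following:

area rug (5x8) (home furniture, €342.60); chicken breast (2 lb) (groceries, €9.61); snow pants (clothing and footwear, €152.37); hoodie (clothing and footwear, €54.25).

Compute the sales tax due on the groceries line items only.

€0.38

Chicken breast (2 lb) €9.61: groceries → 4% → €0.38
Tax on groceries = €0.38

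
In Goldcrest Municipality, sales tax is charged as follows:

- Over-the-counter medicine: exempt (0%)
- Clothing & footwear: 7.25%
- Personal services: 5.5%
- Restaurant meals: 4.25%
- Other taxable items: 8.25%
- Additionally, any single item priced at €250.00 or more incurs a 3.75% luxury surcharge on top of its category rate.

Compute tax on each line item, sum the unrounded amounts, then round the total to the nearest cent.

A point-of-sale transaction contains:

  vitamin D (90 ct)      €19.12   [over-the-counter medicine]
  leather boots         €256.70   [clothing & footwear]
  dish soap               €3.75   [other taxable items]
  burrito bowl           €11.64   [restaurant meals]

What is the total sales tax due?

€29.04

Vitamin D (90 ct) €19.12: over-the-counter medicine → 0% → €0.00
Leather boots €256.70: clothing & footwear → 7.25% + 3.75% surcharge = 11% → €28.237
Dish soap €3.75: other taxable items → 8.25% → €0.309375
Burrito bowl €11.64: restaurant meals → 4.25% → €0.4947
Unrounded tax sum = €29.041075 → €29.04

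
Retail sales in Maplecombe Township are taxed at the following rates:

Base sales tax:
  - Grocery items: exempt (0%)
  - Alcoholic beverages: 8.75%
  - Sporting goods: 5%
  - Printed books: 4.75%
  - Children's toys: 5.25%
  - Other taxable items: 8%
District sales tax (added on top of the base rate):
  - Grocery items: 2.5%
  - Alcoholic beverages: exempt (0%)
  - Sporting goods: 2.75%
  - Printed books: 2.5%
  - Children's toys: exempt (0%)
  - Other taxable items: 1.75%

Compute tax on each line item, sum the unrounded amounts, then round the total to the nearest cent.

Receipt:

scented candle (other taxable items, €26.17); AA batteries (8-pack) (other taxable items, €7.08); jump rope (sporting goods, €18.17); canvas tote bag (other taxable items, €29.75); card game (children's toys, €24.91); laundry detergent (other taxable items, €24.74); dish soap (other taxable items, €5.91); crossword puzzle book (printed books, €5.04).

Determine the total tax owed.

Scented candle €26.17: other taxable items → 8% + 1.75% district = 9.75% → €2.551575
AA batteries (8-pack) €7.08: other taxable items → 8% + 1.75% district = 9.75% → €0.6903
Jump rope €18.17: sporting goods → 5% + 2.75% district = 7.75% → €1.408175
Canvas tote bag €29.75: other taxable items → 8% + 1.75% district = 9.75% → €2.900625
Card game €24.91: children's toys → 5.25% + 0% district = 5.25% → €1.307775
Laundry detergent €24.74: other taxable items → 8% + 1.75% district = 9.75% → €2.41215
Dish soap €5.91: other taxable items → 8% + 1.75% district = 9.75% → €0.576225
Crossword puzzle book €5.04: printed books → 4.75% + 2.5% district = 7.25% → €0.3654
Unrounded tax sum = €12.212225 → €12.21

€12.21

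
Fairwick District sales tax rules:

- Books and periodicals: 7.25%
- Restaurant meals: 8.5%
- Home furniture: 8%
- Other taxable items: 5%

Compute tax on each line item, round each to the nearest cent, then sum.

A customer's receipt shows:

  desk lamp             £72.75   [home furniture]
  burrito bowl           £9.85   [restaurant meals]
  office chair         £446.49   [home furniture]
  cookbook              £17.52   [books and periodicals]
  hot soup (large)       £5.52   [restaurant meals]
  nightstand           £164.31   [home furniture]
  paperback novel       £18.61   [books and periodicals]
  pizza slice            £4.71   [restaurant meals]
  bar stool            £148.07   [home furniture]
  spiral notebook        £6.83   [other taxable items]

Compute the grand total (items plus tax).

Desk lamp £72.75: home furniture → 8% → £5.82
Burrito bowl £9.85: restaurant meals → 8.5% → £0.84
Office chair £446.49: home furniture → 8% → £35.72
Cookbook £17.52: books and periodicals → 7.25% → £1.27
Hot soup (large) £5.52: restaurant meals → 8.5% → £0.47
Nightstand £164.31: home furniture → 8% → £13.14
Paperback novel £18.61: books and periodicals → 7.25% → £1.35
Pizza slice £4.71: restaurant meals → 8.5% → £0.40
Bar stool £148.07: home furniture → 8% → £11.85
Spiral notebook £6.83: other taxable items → 5% → £0.34
Subtotal = £894.66; tax = £71.20; total due = £965.86

£965.86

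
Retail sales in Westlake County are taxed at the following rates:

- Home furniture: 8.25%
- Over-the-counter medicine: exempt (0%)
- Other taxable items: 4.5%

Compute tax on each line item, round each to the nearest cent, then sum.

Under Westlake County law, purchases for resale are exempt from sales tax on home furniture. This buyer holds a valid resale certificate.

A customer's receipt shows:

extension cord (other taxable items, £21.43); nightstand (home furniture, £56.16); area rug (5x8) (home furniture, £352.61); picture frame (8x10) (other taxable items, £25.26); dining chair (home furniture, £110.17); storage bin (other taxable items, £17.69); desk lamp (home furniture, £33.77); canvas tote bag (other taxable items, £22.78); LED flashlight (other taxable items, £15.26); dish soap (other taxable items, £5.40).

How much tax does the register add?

£4.86

Extension cord £21.43: other taxable items → 4.5% → £0.96
Nightstand £56.16: home furniture, buyer-exempt → 0% → £0.00
Area rug (5x8) £352.61: home furniture, buyer-exempt → 0% → £0.00
Picture frame (8x10) £25.26: other taxable items → 4.5% → £1.14
Dining chair £110.17: home furniture, buyer-exempt → 0% → £0.00
Storage bin £17.69: other taxable items → 4.5% → £0.80
Desk lamp £33.77: home furniture, buyer-exempt → 0% → £0.00
Canvas tote bag £22.78: other taxable items → 4.5% → £1.03
LED flashlight £15.26: other taxable items → 4.5% → £0.69
Dish soap £5.40: other taxable items → 4.5% → £0.24
Total tax = £0.96 + £1.14 + £0.80 + £1.03 + £0.69 + £0.24 = £4.86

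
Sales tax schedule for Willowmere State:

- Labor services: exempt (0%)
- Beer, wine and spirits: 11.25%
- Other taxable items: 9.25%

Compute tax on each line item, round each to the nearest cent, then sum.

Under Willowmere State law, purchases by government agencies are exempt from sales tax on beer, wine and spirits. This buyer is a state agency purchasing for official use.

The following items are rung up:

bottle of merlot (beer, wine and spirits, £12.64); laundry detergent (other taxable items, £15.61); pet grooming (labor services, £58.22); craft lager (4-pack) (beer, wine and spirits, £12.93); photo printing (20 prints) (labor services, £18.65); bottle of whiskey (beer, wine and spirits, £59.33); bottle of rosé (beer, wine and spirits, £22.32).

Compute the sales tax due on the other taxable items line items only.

Laundry detergent £15.61: other taxable items → 9.25% → £1.44
Tax on other taxable items = £1.44

£1.44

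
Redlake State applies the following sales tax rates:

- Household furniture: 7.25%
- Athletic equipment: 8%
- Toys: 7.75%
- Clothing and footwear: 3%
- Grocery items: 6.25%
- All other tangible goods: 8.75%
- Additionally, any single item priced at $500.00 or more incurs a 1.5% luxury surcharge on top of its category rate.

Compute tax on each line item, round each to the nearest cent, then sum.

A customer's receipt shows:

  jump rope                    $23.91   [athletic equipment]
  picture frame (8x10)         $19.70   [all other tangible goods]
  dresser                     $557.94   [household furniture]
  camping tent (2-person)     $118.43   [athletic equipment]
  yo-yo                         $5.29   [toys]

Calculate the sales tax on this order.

Jump rope $23.91: athletic equipment → 8% → $1.91
Picture frame (8x10) $19.70: all other tangible goods → 8.75% → $1.72
Dresser $557.94: household furniture → 7.25% + 1.5% surcharge = 8.75% → $48.82
Camping tent (2-person) $118.43: athletic equipment → 8% → $9.47
Yo-yo $5.29: toys → 7.75% → $0.41
Total tax = $1.91 + $1.72 + $48.82 + $9.47 + $0.41 = $62.33

$62.33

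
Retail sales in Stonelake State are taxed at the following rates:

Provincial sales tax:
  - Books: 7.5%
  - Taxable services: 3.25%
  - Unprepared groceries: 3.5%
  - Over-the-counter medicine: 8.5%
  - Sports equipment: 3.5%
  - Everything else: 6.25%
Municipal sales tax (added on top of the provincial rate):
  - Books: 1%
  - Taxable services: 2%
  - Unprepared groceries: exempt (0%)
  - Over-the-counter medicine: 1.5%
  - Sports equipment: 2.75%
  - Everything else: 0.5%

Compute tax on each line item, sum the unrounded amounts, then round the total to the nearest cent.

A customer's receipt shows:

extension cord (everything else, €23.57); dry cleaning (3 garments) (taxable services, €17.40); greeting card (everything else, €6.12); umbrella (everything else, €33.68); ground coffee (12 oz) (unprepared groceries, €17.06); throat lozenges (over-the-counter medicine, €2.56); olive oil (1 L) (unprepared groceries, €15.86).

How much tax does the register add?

Extension cord €23.57: everything else → 6.25% + 0.5% municipal = 6.75% → €1.590975
Dry cleaning (3 garments) €17.40: taxable services → 3.25% + 2% municipal = 5.25% → €0.9135
Greeting card €6.12: everything else → 6.25% + 0.5% municipal = 6.75% → €0.4131
Umbrella €33.68: everything else → 6.25% + 0.5% municipal = 6.75% → €2.2734
Ground coffee (12 oz) €17.06: unprepared groceries → 3.5% + 0% municipal = 3.5% → €0.5971
Throat lozenges €2.56: over-the-counter medicine → 8.5% + 1.5% municipal = 10% → €0.256
Olive oil (1 L) €15.86: unprepared groceries → 3.5% + 0% municipal = 3.5% → €0.5551
Unrounded tax sum = €6.599175 → €6.60

€6.60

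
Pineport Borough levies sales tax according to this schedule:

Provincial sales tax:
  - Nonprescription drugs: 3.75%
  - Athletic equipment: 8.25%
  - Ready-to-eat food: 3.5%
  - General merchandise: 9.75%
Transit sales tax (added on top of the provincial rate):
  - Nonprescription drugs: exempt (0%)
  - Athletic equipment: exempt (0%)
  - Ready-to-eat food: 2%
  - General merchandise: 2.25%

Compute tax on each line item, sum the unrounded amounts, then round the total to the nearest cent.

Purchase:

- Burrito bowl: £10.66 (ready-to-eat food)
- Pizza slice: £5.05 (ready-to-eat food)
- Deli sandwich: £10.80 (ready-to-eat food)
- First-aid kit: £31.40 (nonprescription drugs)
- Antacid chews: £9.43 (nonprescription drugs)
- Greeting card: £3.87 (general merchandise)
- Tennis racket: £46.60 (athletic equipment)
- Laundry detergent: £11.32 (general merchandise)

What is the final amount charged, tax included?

Burrito bowl £10.66: ready-to-eat food → 3.5% + 2% transit = 5.5% → £0.5863
Pizza slice £5.05: ready-to-eat food → 3.5% + 2% transit = 5.5% → £0.27775
Deli sandwich £10.80: ready-to-eat food → 3.5% + 2% transit = 5.5% → £0.594
First-aid kit £31.40: nonprescription drugs → 3.75% + 0% transit = 3.75% → £1.1775
Antacid chews £9.43: nonprescription drugs → 3.75% + 0% transit = 3.75% → £0.353625
Greeting card £3.87: general merchandise → 9.75% + 2.25% transit = 12% → £0.4644
Tennis racket £46.60: athletic equipment → 8.25% + 0% transit = 8.25% → £3.8445
Laundry detergent £11.32: general merchandise → 9.75% + 2.25% transit = 12% → £1.3584
Subtotal = £129.13; unrounded tax = £8.656475 → £8.66; total due = £137.79

£137.79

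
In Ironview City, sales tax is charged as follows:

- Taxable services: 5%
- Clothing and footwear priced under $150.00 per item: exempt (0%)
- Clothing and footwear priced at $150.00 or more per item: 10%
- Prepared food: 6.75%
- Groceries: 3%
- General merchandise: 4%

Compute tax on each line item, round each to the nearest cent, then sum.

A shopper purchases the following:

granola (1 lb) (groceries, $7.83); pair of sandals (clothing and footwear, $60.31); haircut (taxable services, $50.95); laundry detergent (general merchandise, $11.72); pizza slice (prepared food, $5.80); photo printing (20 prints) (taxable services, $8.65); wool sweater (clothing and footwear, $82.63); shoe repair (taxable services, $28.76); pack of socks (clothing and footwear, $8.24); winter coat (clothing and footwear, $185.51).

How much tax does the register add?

Granola (1 lb) $7.83: groceries → 3% → $0.23
Pair of sandals $60.31: clothing and footwear, under $150.00 → 0% → $0.00
Haircut $50.95: taxable services → 5% → $2.55
Laundry detergent $11.72: general merchandise → 4% → $0.47
Pizza slice $5.80: prepared food → 6.75% → $0.39
Photo printing (20 prints) $8.65: taxable services → 5% → $0.43
Wool sweater $82.63: clothing and footwear, under $150.00 → 0% → $0.00
Shoe repair $28.76: taxable services → 5% → $1.44
Pack of socks $8.24: clothing and footwear, under $150.00 → 0% → $0.00
Winter coat $185.51: clothing and footwear, $150.00 or more → 10% → $18.55
Total tax = $0.23 + $2.55 + $0.47 + $0.39 + $0.43 + $1.44 + $18.55 = $24.06

$24.06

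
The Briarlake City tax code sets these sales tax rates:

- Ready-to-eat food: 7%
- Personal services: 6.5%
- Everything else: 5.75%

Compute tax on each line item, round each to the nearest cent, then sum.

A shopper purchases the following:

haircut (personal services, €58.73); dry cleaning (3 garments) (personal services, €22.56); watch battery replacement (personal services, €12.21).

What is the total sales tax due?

Haircut €58.73: personal services → 6.5% → €3.82
Dry cleaning (3 garments) €22.56: personal services → 6.5% → €1.47
Watch battery replacement €12.21: personal services → 6.5% → €0.79
Total tax = €3.82 + €1.47 + €0.79 = €6.08

€6.08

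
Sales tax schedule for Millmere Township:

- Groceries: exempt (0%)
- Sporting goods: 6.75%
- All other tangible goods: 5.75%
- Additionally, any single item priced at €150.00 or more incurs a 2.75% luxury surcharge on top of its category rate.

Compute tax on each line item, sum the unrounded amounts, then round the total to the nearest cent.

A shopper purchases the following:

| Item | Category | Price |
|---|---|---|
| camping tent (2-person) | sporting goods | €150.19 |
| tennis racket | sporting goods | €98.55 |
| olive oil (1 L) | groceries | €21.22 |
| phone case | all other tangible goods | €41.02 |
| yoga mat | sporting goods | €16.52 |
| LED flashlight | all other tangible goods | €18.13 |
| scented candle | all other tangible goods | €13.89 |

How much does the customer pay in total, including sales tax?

Camping tent (2-person) €150.19: sporting goods → 6.75% + 2.75% surcharge = 9.5% → €14.26805
Tennis racket €98.55: sporting goods → 6.75% → €6.652125
Olive oil (1 L) €21.22: groceries → 0% → €0.00
Phone case €41.02: all other tangible goods → 5.75% → €2.35865
Yoga mat €16.52: sporting goods → 6.75% → €1.1151
LED flashlight €18.13: all other tangible goods → 5.75% → €1.042475
Scented candle €13.89: all other tangible goods → 5.75% → €0.798675
Subtotal = €359.52; unrounded tax = €26.235075 → €26.24; total due = €385.76

€385.76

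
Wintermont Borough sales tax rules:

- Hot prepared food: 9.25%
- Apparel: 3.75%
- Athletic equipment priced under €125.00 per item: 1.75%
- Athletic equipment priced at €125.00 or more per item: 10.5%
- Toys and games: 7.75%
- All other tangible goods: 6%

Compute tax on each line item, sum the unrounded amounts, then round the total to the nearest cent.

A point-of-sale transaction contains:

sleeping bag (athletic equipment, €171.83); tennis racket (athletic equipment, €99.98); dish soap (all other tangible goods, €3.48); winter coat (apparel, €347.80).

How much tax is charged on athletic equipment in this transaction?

€19.79

Sleeping bag €171.83: athletic equipment, €125.00 or more → 10.5% → €18.04215
Tennis racket €99.98: athletic equipment, under €125.00 → 1.75% → €1.74965
Tax on athletic equipment: unrounded sum = €19.7918 → €19.79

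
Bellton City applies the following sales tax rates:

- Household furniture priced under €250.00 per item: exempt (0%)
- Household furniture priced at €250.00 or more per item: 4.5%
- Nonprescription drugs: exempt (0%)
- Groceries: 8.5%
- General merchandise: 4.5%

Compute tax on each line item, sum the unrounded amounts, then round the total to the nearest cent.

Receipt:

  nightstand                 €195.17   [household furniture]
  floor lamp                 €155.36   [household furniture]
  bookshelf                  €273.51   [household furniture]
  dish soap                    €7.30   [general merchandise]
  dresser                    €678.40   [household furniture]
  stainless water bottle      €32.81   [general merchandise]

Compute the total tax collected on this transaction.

€44.64

Nightstand €195.17: household furniture, under €250.00 → 0% → €0.00
Floor lamp €155.36: household furniture, under €250.00 → 0% → €0.00
Bookshelf €273.51: household furniture, €250.00 or more → 4.5% → €12.30795
Dish soap €7.30: general merchandise → 4.5% → €0.3285
Dresser €678.40: household furniture, €250.00 or more → 4.5% → €30.528
Stainless water bottle €32.81: general merchandise → 4.5% → €1.47645
Unrounded tax sum = €44.6409 → €44.64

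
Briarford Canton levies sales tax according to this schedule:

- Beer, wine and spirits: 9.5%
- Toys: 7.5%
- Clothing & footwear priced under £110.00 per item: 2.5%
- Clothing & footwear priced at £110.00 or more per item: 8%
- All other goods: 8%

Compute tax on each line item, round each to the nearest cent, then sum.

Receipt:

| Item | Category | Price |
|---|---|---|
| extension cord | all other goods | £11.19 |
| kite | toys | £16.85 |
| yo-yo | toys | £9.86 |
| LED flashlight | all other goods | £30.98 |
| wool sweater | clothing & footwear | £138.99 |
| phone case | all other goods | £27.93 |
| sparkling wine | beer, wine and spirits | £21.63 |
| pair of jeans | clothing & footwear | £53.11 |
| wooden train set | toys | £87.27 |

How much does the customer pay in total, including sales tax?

Extension cord £11.19: all other goods → 8% → £0.90
Kite £16.85: toys → 7.5% → £1.26
Yo-yo £9.86: toys → 7.5% → £0.74
LED flashlight £30.98: all other goods → 8% → £2.48
Wool sweater £138.99: clothing & footwear, £110.00 or more → 8% → £11.12
Phone case £27.93: all other goods → 8% → £2.23
Sparkling wine £21.63: beer, wine and spirits → 9.5% → £2.05
Pair of jeans £53.11: clothing & footwear, under £110.00 → 2.5% → £1.33
Wooden train set £87.27: toys → 7.5% → £6.55
Subtotal = £397.81; tax = £28.66; total due = £426.47

£426.47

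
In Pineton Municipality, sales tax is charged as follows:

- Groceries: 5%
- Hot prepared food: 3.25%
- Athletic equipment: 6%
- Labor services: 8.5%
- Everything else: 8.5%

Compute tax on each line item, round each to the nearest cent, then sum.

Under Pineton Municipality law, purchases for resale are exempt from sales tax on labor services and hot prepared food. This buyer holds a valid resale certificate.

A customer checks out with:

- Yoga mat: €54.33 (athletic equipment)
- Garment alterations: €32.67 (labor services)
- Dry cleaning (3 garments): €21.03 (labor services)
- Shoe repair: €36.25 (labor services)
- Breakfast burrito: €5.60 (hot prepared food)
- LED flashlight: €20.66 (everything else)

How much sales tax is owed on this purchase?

€5.02

Yoga mat €54.33: athletic equipment → 6% → €3.26
Garment alterations €32.67: labor services, buyer-exempt → 0% → €0.00
Dry cleaning (3 garments) €21.03: labor services, buyer-exempt → 0% → €0.00
Shoe repair €36.25: labor services, buyer-exempt → 0% → €0.00
Breakfast burrito €5.60: hot prepared food, buyer-exempt → 0% → €0.00
LED flashlight €20.66: everything else → 8.5% → €1.76
Total tax = €3.26 + €1.76 = €5.02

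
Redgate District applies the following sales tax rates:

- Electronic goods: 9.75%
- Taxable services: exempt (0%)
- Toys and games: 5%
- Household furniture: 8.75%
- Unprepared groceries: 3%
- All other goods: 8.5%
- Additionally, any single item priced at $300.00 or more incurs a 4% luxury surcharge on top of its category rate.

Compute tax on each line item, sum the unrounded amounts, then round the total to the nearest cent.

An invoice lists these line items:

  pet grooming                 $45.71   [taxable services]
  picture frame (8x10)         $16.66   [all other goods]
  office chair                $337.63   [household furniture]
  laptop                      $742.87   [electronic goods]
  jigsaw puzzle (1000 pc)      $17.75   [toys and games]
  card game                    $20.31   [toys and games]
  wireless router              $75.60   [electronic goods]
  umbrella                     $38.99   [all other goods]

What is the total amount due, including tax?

Pet grooming $45.71: taxable services → 0% → $0.00
Picture frame (8x10) $16.66: all other goods → 8.5% → $1.4161
Office chair $337.63: household furniture → 8.75% + 4% surcharge = 12.75% → $43.047825
Laptop $742.87: electronic goods → 9.75% + 4% surcharge = 13.75% → $102.144625
Jigsaw puzzle (1000 pc) $17.75: toys and games → 5% → $0.8875
Card game $20.31: toys and games → 5% → $1.0155
Wireless router $75.60: electronic goods → 9.75% → $7.371
Umbrella $38.99: all other goods → 8.5% → $3.31415
Subtotal = $1295.52; unrounded tax = $159.1967 → $159.20; total due = $1454.72

$1454.72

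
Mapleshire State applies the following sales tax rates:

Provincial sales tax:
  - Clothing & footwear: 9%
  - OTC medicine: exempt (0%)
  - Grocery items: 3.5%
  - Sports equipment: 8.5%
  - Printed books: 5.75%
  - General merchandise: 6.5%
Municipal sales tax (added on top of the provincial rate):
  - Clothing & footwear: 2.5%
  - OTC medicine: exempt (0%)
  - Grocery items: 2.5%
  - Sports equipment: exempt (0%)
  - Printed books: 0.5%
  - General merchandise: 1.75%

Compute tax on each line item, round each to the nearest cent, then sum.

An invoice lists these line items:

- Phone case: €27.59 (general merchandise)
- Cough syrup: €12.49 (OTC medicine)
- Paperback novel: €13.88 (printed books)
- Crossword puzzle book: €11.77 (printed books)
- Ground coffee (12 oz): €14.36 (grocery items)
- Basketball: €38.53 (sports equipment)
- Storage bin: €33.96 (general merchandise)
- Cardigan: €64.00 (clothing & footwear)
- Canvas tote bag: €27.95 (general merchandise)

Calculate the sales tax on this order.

Phone case €27.59: general merchandise → 6.5% + 1.75% municipal = 8.25% → €2.28
Cough syrup €12.49: OTC medicine → 0% + 0% municipal = 0% → €0.00
Paperback novel €13.88: printed books → 5.75% + 0.5% municipal = 6.25% → €0.87
Crossword puzzle book €11.77: printed books → 5.75% + 0.5% municipal = 6.25% → €0.74
Ground coffee (12 oz) €14.36: grocery items → 3.5% + 2.5% municipal = 6% → €0.86
Basketball €38.53: sports equipment → 8.5% + 0% municipal = 8.5% → €3.28
Storage bin €33.96: general merchandise → 6.5% + 1.75% municipal = 8.25% → €2.80
Cardigan €64.00: clothing & footwear → 9% + 2.5% municipal = 11.5% → €7.36
Canvas tote bag €27.95: general merchandise → 6.5% + 1.75% municipal = 8.25% → €2.31
Total tax = €2.28 + €0.87 + €0.74 + €0.86 + €3.28 + €2.80 + €7.36 + €2.31 = €20.50

€20.50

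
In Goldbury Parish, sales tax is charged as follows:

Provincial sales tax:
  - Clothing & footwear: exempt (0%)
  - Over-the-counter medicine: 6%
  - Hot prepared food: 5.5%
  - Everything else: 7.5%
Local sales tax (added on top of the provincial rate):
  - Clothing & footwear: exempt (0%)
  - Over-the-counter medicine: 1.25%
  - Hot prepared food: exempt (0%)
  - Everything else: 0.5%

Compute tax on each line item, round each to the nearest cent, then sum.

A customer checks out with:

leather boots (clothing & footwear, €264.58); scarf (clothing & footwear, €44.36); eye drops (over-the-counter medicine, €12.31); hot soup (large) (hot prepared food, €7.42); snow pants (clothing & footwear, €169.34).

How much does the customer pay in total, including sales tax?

€499.31

Leather boots €264.58: clothing & footwear → 0% + 0% local = 0% → €0.00
Scarf €44.36: clothing & footwear → 0% + 0% local = 0% → €0.00
Eye drops €12.31: over-the-counter medicine → 6% + 1.25% local = 7.25% → €0.89
Hot soup (large) €7.42: hot prepared food → 5.5% + 0% local = 5.5% → €0.41
Snow pants €169.34: clothing & footwear → 0% + 0% local = 0% → €0.00
Subtotal = €498.01; tax = €1.30; total due = €499.31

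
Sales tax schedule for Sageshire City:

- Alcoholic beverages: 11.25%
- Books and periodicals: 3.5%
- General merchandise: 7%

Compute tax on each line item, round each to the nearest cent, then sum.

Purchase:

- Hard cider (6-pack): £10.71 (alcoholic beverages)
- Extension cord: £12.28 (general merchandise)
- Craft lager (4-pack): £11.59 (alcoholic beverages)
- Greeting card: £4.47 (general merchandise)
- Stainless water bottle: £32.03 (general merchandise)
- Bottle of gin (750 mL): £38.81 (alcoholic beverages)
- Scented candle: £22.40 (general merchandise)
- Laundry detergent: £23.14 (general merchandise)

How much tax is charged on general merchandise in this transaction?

£6.60

Extension cord £12.28: general merchandise → 7% → £0.86
Greeting card £4.47: general merchandise → 7% → £0.31
Stainless water bottle £32.03: general merchandise → 7% → £2.24
Scented candle £22.40: general merchandise → 7% → £1.57
Laundry detergent £23.14: general merchandise → 7% → £1.62
Tax on general merchandise = £0.86 + £0.31 + £2.24 + £1.57 + £1.62 = £6.60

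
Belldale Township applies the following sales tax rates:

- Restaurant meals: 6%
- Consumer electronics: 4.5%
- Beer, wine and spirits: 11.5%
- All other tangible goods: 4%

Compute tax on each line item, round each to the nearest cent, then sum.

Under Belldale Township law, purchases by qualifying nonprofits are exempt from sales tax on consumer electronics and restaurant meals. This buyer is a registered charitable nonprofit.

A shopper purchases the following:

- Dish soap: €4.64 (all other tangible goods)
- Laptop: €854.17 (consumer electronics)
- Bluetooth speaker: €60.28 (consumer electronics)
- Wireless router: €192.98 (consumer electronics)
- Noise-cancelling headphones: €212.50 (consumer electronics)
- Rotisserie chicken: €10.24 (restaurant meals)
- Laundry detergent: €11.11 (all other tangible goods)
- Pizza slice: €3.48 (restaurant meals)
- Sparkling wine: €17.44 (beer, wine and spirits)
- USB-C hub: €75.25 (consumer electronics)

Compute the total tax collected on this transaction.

€2.64

Dish soap €4.64: all other tangible goods → 4% → €0.19
Laptop €854.17: consumer electronics, buyer-exempt → 0% → €0.00
Bluetooth speaker €60.28: consumer electronics, buyer-exempt → 0% → €0.00
Wireless router €192.98: consumer electronics, buyer-exempt → 0% → €0.00
Noise-cancelling headphones €212.50: consumer electronics, buyer-exempt → 0% → €0.00
Rotisserie chicken €10.24: restaurant meals, buyer-exempt → 0% → €0.00
Laundry detergent €11.11: all other tangible goods → 4% → €0.44
Pizza slice €3.48: restaurant meals, buyer-exempt → 0% → €0.00
Sparkling wine €17.44: beer, wine and spirits → 11.5% → €2.01
USB-C hub €75.25: consumer electronics, buyer-exempt → 0% → €0.00
Total tax = €0.19 + €0.44 + €2.01 = €2.64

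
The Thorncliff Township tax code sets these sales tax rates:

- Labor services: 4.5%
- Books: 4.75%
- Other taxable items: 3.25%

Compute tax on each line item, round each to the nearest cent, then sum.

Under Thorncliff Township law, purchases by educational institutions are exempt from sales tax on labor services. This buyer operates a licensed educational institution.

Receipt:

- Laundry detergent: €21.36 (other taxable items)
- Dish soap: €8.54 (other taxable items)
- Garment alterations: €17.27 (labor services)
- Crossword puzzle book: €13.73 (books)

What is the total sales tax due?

€1.62

Laundry detergent €21.36: other taxable items → 3.25% → €0.69
Dish soap €8.54: other taxable items → 3.25% → €0.28
Garment alterations €17.27: labor services, buyer-exempt → 0% → €0.00
Crossword puzzle book €13.73: books → 4.75% → €0.65
Total tax = €0.69 + €0.28 + €0.65 = €1.62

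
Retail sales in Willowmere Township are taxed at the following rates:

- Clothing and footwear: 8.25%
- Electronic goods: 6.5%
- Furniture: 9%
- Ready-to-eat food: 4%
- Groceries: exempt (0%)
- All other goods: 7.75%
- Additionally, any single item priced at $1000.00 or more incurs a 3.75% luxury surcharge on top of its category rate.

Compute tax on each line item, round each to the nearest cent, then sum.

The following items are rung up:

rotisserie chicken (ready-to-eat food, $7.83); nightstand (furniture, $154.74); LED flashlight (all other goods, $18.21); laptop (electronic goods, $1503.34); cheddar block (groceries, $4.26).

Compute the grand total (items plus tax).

$1858.12

Rotisserie chicken $7.83: ready-to-eat food → 4% → $0.31
Nightstand $154.74: furniture → 9% → $13.93
LED flashlight $18.21: all other goods → 7.75% → $1.41
Laptop $1503.34: electronic goods → 6.5% + 3.75% surcharge = 10.25% → $154.09
Cheddar block $4.26: groceries → 0% → $0.00
Subtotal = $1688.38; tax = $169.74; total due = $1858.12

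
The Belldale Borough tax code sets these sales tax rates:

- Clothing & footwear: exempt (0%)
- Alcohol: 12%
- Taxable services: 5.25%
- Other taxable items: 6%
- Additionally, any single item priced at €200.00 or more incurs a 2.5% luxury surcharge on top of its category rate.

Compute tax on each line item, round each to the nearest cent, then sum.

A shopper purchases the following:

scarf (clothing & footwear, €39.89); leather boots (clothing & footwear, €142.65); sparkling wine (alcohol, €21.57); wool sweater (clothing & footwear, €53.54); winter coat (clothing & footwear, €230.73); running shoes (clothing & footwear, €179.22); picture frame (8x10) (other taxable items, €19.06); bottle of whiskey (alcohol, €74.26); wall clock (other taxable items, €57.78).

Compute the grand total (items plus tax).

€840.58

Scarf €39.89: clothing & footwear → 0% → €0.00
Leather boots €142.65: clothing & footwear → 0% → €0.00
Sparkling wine €21.57: alcohol → 12% → €2.59
Wool sweater €53.54: clothing & footwear → 0% → €0.00
Winter coat €230.73: clothing & footwear → 0% + 2.5% surcharge = 2.5% → €5.77
Running shoes €179.22: clothing & footwear → 0% → €0.00
Picture frame (8x10) €19.06: other taxable items → 6% → €1.14
Bottle of whiskey €74.26: alcohol → 12% → €8.91
Wall clock €57.78: other taxable items → 6% → €3.47
Subtotal = €818.70; tax = €21.88; total due = €840.58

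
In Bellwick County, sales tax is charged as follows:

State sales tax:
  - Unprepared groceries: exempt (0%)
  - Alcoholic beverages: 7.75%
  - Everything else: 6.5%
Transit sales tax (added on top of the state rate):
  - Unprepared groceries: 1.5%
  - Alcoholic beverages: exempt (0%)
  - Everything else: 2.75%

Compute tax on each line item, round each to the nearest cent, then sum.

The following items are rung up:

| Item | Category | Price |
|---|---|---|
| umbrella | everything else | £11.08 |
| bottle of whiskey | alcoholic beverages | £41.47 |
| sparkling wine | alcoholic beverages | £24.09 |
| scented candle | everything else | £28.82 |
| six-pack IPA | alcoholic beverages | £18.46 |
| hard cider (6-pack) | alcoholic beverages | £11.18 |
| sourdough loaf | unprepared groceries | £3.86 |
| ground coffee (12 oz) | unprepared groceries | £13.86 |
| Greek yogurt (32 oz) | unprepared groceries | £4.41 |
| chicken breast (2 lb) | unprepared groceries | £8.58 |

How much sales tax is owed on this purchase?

£11.54

Umbrella £11.08: everything else → 6.5% + 2.75% transit = 9.25% → £1.02
Bottle of whiskey £41.47: alcoholic beverages → 7.75% + 0% transit = 7.75% → £3.21
Sparkling wine £24.09: alcoholic beverages → 7.75% + 0% transit = 7.75% → £1.87
Scented candle £28.82: everything else → 6.5% + 2.75% transit = 9.25% → £2.67
Six-pack IPA £18.46: alcoholic beverages → 7.75% + 0% transit = 7.75% → £1.43
Hard cider (6-pack) £11.18: alcoholic beverages → 7.75% + 0% transit = 7.75% → £0.87
Sourdough loaf £3.86: unprepared groceries → 0% + 1.5% transit = 1.5% → £0.06
Ground coffee (12 oz) £13.86: unprepared groceries → 0% + 1.5% transit = 1.5% → £0.21
Greek yogurt (32 oz) £4.41: unprepared groceries → 0% + 1.5% transit = 1.5% → £0.07
Chicken breast (2 lb) £8.58: unprepared groceries → 0% + 1.5% transit = 1.5% → £0.13
Total tax = £1.02 + £3.21 + £1.87 + £2.67 + £1.43 + £0.87 + £0.06 + £0.21 + £0.07 + £0.13 = £11.54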